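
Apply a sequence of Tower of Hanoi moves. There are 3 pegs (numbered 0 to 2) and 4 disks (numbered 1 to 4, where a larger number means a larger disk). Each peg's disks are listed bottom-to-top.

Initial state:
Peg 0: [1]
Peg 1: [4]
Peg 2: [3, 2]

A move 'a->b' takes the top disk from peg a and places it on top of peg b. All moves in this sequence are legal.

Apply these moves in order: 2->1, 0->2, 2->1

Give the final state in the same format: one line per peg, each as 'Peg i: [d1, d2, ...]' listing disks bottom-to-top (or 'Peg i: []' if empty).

After move 1 (2->1):
Peg 0: [1]
Peg 1: [4, 2]
Peg 2: [3]

After move 2 (0->2):
Peg 0: []
Peg 1: [4, 2]
Peg 2: [3, 1]

After move 3 (2->1):
Peg 0: []
Peg 1: [4, 2, 1]
Peg 2: [3]

Answer: Peg 0: []
Peg 1: [4, 2, 1]
Peg 2: [3]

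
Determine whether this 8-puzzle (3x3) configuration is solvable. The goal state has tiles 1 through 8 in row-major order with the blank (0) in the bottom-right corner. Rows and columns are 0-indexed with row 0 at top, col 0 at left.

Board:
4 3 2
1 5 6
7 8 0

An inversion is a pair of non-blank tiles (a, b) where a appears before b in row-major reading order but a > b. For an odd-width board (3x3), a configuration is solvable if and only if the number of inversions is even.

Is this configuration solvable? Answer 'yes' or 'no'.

Inversions (pairs i<j in row-major order where tile[i] > tile[j] > 0): 6
6 is even, so the puzzle is solvable.

Answer: yes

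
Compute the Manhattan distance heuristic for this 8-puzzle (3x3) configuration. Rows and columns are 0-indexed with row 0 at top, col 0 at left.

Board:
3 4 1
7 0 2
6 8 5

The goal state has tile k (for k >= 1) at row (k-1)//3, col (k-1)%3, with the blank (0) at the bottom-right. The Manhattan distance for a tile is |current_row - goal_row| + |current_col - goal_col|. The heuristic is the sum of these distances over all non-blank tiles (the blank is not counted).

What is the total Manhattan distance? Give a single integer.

Answer: 14

Derivation:
Tile 3: at (0,0), goal (0,2), distance |0-0|+|0-2| = 2
Tile 4: at (0,1), goal (1,0), distance |0-1|+|1-0| = 2
Tile 1: at (0,2), goal (0,0), distance |0-0|+|2-0| = 2
Tile 7: at (1,0), goal (2,0), distance |1-2|+|0-0| = 1
Tile 2: at (1,2), goal (0,1), distance |1-0|+|2-1| = 2
Tile 6: at (2,0), goal (1,2), distance |2-1|+|0-2| = 3
Tile 8: at (2,1), goal (2,1), distance |2-2|+|1-1| = 0
Tile 5: at (2,2), goal (1,1), distance |2-1|+|2-1| = 2
Sum: 2 + 2 + 2 + 1 + 2 + 3 + 0 + 2 = 14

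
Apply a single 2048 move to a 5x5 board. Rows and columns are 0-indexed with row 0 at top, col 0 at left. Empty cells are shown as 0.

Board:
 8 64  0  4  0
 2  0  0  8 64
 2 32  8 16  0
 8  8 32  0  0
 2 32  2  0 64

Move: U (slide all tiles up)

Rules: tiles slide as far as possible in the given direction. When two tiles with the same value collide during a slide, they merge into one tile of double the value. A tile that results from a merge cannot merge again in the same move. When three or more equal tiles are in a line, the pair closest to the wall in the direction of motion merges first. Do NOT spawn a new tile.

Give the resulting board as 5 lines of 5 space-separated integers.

Answer:   8  64   8   4 128
  4  32  32   8   0
  8   8   2  16   0
  2  32   0   0   0
  0   0   0   0   0

Derivation:
Slide up:
col 0: [8, 2, 2, 8, 2] -> [8, 4, 8, 2, 0]
col 1: [64, 0, 32, 8, 32] -> [64, 32, 8, 32, 0]
col 2: [0, 0, 8, 32, 2] -> [8, 32, 2, 0, 0]
col 3: [4, 8, 16, 0, 0] -> [4, 8, 16, 0, 0]
col 4: [0, 64, 0, 0, 64] -> [128, 0, 0, 0, 0]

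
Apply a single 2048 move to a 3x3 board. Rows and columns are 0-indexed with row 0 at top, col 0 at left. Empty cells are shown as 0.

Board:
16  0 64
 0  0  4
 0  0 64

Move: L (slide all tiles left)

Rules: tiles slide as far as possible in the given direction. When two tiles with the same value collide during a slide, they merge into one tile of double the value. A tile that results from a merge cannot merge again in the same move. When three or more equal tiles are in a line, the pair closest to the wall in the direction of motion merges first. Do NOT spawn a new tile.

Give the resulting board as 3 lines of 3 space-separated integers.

Slide left:
row 0: [16, 0, 64] -> [16, 64, 0]
row 1: [0, 0, 4] -> [4, 0, 0]
row 2: [0, 0, 64] -> [64, 0, 0]

Answer: 16 64  0
 4  0  0
64  0  0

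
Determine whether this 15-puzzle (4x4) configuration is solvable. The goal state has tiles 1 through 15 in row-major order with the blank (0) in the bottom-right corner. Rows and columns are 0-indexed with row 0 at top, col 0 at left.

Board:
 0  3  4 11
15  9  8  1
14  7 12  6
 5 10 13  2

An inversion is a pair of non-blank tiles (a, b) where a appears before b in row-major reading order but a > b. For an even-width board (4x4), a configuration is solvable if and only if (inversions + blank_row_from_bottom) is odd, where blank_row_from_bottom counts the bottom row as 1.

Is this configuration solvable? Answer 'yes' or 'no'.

Inversions: 53
Blank is in row 0 (0-indexed from top), which is row 4 counting from the bottom (bottom = 1).
53 + 4 = 57, which is odd, so the puzzle is solvable.

Answer: yes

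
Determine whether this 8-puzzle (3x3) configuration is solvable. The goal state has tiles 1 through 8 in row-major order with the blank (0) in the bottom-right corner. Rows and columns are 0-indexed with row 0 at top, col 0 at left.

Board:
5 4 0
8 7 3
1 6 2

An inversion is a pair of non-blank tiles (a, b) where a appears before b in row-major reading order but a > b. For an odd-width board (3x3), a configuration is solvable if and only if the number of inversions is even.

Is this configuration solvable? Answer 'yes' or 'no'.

Answer: no

Derivation:
Inversions (pairs i<j in row-major order where tile[i] > tile[j] > 0): 19
19 is odd, so the puzzle is not solvable.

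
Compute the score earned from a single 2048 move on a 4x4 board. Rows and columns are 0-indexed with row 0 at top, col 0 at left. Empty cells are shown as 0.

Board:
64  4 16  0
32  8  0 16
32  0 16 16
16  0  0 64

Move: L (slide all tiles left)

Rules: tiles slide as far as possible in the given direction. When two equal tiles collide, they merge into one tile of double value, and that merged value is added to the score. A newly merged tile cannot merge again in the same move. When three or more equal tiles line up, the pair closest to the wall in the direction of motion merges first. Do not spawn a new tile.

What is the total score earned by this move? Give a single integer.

Answer: 32

Derivation:
Slide left:
row 0: [64, 4, 16, 0] -> [64, 4, 16, 0]  score +0 (running 0)
row 1: [32, 8, 0, 16] -> [32, 8, 16, 0]  score +0 (running 0)
row 2: [32, 0, 16, 16] -> [32, 32, 0, 0]  score +32 (running 32)
row 3: [16, 0, 0, 64] -> [16, 64, 0, 0]  score +0 (running 32)
Board after move:
64  4 16  0
32  8 16  0
32 32  0  0
16 64  0  0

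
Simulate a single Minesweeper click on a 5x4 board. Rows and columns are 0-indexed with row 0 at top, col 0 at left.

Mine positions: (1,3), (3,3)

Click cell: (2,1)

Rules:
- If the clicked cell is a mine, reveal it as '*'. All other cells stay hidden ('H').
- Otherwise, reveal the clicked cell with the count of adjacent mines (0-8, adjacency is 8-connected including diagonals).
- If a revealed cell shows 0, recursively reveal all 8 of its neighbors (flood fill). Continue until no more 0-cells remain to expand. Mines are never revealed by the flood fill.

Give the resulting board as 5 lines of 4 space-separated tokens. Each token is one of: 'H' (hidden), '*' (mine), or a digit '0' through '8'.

0 0 1 H
0 0 1 H
0 0 2 H
0 0 1 H
0 0 1 H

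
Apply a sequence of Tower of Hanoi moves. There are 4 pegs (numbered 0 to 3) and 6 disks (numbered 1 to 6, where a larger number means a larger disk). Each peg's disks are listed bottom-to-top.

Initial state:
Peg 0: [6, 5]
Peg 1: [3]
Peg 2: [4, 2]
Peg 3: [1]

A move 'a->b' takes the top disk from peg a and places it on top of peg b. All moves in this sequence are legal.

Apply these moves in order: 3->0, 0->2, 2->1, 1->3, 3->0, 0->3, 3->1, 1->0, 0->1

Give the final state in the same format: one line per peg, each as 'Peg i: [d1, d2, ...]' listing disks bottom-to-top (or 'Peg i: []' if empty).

Answer: Peg 0: [6, 5]
Peg 1: [3, 1]
Peg 2: [4, 2]
Peg 3: []

Derivation:
After move 1 (3->0):
Peg 0: [6, 5, 1]
Peg 1: [3]
Peg 2: [4, 2]
Peg 3: []

After move 2 (0->2):
Peg 0: [6, 5]
Peg 1: [3]
Peg 2: [4, 2, 1]
Peg 3: []

After move 3 (2->1):
Peg 0: [6, 5]
Peg 1: [3, 1]
Peg 2: [4, 2]
Peg 3: []

After move 4 (1->3):
Peg 0: [6, 5]
Peg 1: [3]
Peg 2: [4, 2]
Peg 3: [1]

After move 5 (3->0):
Peg 0: [6, 5, 1]
Peg 1: [3]
Peg 2: [4, 2]
Peg 3: []

After move 6 (0->3):
Peg 0: [6, 5]
Peg 1: [3]
Peg 2: [4, 2]
Peg 3: [1]

After move 7 (3->1):
Peg 0: [6, 5]
Peg 1: [3, 1]
Peg 2: [4, 2]
Peg 3: []

After move 8 (1->0):
Peg 0: [6, 5, 1]
Peg 1: [3]
Peg 2: [4, 2]
Peg 3: []

After move 9 (0->1):
Peg 0: [6, 5]
Peg 1: [3, 1]
Peg 2: [4, 2]
Peg 3: []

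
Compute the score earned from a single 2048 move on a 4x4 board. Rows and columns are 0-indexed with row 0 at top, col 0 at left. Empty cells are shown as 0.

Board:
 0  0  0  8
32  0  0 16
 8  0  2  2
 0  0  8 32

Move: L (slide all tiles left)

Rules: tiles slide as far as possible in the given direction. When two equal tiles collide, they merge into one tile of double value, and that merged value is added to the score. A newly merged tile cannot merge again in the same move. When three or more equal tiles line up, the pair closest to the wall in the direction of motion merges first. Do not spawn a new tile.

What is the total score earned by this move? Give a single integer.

Slide left:
row 0: [0, 0, 0, 8] -> [8, 0, 0, 0]  score +0 (running 0)
row 1: [32, 0, 0, 16] -> [32, 16, 0, 0]  score +0 (running 0)
row 2: [8, 0, 2, 2] -> [8, 4, 0, 0]  score +4 (running 4)
row 3: [0, 0, 8, 32] -> [8, 32, 0, 0]  score +0 (running 4)
Board after move:
 8  0  0  0
32 16  0  0
 8  4  0  0
 8 32  0  0

Answer: 4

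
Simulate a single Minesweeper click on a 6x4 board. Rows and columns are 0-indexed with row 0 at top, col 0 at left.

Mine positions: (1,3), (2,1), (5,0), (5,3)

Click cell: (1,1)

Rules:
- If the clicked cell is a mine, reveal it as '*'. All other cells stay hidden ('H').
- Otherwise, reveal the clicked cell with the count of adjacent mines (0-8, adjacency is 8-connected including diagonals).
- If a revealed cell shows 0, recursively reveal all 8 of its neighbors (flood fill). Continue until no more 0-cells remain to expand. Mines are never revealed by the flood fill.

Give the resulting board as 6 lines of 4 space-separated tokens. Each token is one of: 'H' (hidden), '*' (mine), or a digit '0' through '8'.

H H H H
H 1 H H
H H H H
H H H H
H H H H
H H H H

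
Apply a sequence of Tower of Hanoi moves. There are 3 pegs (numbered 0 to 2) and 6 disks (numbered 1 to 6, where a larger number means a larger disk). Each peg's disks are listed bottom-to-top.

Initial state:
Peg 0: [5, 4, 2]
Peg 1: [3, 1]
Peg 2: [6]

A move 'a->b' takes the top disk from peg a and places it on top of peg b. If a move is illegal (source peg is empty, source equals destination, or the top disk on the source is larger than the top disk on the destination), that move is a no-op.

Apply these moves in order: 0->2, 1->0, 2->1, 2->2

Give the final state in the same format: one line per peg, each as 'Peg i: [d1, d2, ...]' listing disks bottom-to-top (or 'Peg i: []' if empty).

Answer: Peg 0: [5, 4, 1]
Peg 1: [3, 2]
Peg 2: [6]

Derivation:
After move 1 (0->2):
Peg 0: [5, 4]
Peg 1: [3, 1]
Peg 2: [6, 2]

After move 2 (1->0):
Peg 0: [5, 4, 1]
Peg 1: [3]
Peg 2: [6, 2]

After move 3 (2->1):
Peg 0: [5, 4, 1]
Peg 1: [3, 2]
Peg 2: [6]

After move 4 (2->2):
Peg 0: [5, 4, 1]
Peg 1: [3, 2]
Peg 2: [6]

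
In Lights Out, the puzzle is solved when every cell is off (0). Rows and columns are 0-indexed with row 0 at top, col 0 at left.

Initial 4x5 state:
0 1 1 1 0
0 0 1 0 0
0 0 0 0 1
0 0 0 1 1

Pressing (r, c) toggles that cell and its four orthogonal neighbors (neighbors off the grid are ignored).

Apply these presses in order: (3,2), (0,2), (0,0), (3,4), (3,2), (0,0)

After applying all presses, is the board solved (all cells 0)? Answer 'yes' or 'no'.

Answer: yes

Derivation:
After press 1 at (3,2):
0 1 1 1 0
0 0 1 0 0
0 0 1 0 1
0 1 1 0 1

After press 2 at (0,2):
0 0 0 0 0
0 0 0 0 0
0 0 1 0 1
0 1 1 0 1

After press 3 at (0,0):
1 1 0 0 0
1 0 0 0 0
0 0 1 0 1
0 1 1 0 1

After press 4 at (3,4):
1 1 0 0 0
1 0 0 0 0
0 0 1 0 0
0 1 1 1 0

After press 5 at (3,2):
1 1 0 0 0
1 0 0 0 0
0 0 0 0 0
0 0 0 0 0

After press 6 at (0,0):
0 0 0 0 0
0 0 0 0 0
0 0 0 0 0
0 0 0 0 0

Lights still on: 0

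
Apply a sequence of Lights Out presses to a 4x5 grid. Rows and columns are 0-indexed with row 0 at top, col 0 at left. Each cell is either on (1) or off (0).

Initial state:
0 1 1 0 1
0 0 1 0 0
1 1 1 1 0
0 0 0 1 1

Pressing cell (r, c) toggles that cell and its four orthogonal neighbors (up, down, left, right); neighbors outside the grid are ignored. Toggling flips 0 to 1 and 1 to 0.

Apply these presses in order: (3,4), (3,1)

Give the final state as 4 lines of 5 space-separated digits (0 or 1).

Answer: 0 1 1 0 1
0 0 1 0 0
1 0 1 1 1
1 1 1 0 0

Derivation:
After press 1 at (3,4):
0 1 1 0 1
0 0 1 0 0
1 1 1 1 1
0 0 0 0 0

After press 2 at (3,1):
0 1 1 0 1
0 0 1 0 0
1 0 1 1 1
1 1 1 0 0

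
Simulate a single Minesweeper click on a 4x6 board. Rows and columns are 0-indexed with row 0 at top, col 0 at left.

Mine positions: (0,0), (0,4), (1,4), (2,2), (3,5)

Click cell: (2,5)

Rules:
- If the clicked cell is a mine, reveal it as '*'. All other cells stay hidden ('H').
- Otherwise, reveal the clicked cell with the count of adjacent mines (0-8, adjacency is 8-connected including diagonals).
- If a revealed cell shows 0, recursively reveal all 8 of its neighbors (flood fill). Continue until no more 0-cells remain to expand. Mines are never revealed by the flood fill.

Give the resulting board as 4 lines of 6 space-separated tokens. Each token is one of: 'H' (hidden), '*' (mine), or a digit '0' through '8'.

H H H H H H
H H H H H H
H H H H H 2
H H H H H H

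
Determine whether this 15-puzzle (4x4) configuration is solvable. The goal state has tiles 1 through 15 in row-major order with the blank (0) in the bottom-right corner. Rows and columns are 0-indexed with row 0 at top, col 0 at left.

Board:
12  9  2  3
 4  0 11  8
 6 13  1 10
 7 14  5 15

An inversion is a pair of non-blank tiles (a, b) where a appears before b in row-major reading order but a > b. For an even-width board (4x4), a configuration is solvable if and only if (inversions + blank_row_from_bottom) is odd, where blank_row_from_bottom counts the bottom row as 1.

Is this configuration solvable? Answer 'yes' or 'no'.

Answer: yes

Derivation:
Inversions: 42
Blank is in row 1 (0-indexed from top), which is row 3 counting from the bottom (bottom = 1).
42 + 3 = 45, which is odd, so the puzzle is solvable.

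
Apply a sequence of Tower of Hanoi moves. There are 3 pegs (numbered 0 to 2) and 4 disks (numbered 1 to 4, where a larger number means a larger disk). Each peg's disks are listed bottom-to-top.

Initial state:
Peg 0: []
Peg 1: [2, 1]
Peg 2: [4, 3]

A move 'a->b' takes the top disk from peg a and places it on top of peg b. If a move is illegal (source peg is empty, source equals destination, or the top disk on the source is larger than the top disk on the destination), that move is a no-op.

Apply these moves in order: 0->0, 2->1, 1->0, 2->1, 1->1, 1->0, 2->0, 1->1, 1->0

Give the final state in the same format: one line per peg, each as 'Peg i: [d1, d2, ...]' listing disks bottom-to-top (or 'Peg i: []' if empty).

Answer: Peg 0: [1]
Peg 1: [2]
Peg 2: [4, 3]

Derivation:
After move 1 (0->0):
Peg 0: []
Peg 1: [2, 1]
Peg 2: [4, 3]

After move 2 (2->1):
Peg 0: []
Peg 1: [2, 1]
Peg 2: [4, 3]

After move 3 (1->0):
Peg 0: [1]
Peg 1: [2]
Peg 2: [4, 3]

After move 4 (2->1):
Peg 0: [1]
Peg 1: [2]
Peg 2: [4, 3]

After move 5 (1->1):
Peg 0: [1]
Peg 1: [2]
Peg 2: [4, 3]

After move 6 (1->0):
Peg 0: [1]
Peg 1: [2]
Peg 2: [4, 3]

After move 7 (2->0):
Peg 0: [1]
Peg 1: [2]
Peg 2: [4, 3]

After move 8 (1->1):
Peg 0: [1]
Peg 1: [2]
Peg 2: [4, 3]

After move 9 (1->0):
Peg 0: [1]
Peg 1: [2]
Peg 2: [4, 3]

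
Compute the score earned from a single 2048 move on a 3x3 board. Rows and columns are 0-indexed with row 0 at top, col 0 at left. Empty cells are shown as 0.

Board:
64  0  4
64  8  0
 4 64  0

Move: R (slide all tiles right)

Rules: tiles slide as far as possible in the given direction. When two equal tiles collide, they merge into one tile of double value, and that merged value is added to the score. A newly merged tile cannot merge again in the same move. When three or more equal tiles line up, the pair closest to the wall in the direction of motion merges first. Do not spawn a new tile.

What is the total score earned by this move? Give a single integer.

Answer: 0

Derivation:
Slide right:
row 0: [64, 0, 4] -> [0, 64, 4]  score +0 (running 0)
row 1: [64, 8, 0] -> [0, 64, 8]  score +0 (running 0)
row 2: [4, 64, 0] -> [0, 4, 64]  score +0 (running 0)
Board after move:
 0 64  4
 0 64  8
 0  4 64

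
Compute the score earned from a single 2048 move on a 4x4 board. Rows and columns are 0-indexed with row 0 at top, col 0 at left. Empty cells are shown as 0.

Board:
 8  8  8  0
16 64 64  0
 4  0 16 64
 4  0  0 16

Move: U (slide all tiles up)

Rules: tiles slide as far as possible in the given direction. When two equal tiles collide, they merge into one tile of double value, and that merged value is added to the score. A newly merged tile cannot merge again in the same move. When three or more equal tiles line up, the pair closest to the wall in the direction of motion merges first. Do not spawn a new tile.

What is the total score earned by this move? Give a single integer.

Slide up:
col 0: [8, 16, 4, 4] -> [8, 16, 8, 0]  score +8 (running 8)
col 1: [8, 64, 0, 0] -> [8, 64, 0, 0]  score +0 (running 8)
col 2: [8, 64, 16, 0] -> [8, 64, 16, 0]  score +0 (running 8)
col 3: [0, 0, 64, 16] -> [64, 16, 0, 0]  score +0 (running 8)
Board after move:
 8  8  8 64
16 64 64 16
 8  0 16  0
 0  0  0  0

Answer: 8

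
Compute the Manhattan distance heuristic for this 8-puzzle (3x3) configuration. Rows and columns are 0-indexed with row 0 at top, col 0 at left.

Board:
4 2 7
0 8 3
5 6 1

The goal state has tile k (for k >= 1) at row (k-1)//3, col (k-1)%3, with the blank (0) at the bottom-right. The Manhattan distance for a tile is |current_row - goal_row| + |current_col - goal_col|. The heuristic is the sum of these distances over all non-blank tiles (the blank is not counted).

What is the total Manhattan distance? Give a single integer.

Answer: 15

Derivation:
Tile 4: at (0,0), goal (1,0), distance |0-1|+|0-0| = 1
Tile 2: at (0,1), goal (0,1), distance |0-0|+|1-1| = 0
Tile 7: at (0,2), goal (2,0), distance |0-2|+|2-0| = 4
Tile 8: at (1,1), goal (2,1), distance |1-2|+|1-1| = 1
Tile 3: at (1,2), goal (0,2), distance |1-0|+|2-2| = 1
Tile 5: at (2,0), goal (1,1), distance |2-1|+|0-1| = 2
Tile 6: at (2,1), goal (1,2), distance |2-1|+|1-2| = 2
Tile 1: at (2,2), goal (0,0), distance |2-0|+|2-0| = 4
Sum: 1 + 0 + 4 + 1 + 1 + 2 + 2 + 4 = 15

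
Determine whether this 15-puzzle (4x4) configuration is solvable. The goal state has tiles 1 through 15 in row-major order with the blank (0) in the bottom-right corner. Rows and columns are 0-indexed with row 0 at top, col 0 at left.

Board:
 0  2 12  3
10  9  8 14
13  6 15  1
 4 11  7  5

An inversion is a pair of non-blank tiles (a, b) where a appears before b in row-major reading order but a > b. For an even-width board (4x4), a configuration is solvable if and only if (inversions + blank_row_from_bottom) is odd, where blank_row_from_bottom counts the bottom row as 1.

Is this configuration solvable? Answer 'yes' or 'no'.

Answer: no

Derivation:
Inversions: 54
Blank is in row 0 (0-indexed from top), which is row 4 counting from the bottom (bottom = 1).
54 + 4 = 58, which is even, so the puzzle is not solvable.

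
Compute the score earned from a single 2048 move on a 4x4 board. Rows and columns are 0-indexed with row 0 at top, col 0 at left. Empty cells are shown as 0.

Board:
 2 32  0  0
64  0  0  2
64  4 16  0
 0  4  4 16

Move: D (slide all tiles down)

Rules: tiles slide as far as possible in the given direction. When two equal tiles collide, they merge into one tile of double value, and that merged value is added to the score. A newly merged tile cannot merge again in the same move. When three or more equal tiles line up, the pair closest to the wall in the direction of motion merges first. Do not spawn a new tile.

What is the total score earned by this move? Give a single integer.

Answer: 136

Derivation:
Slide down:
col 0: [2, 64, 64, 0] -> [0, 0, 2, 128]  score +128 (running 128)
col 1: [32, 0, 4, 4] -> [0, 0, 32, 8]  score +8 (running 136)
col 2: [0, 0, 16, 4] -> [0, 0, 16, 4]  score +0 (running 136)
col 3: [0, 2, 0, 16] -> [0, 0, 2, 16]  score +0 (running 136)
Board after move:
  0   0   0   0
  0   0   0   0
  2  32  16   2
128   8   4  16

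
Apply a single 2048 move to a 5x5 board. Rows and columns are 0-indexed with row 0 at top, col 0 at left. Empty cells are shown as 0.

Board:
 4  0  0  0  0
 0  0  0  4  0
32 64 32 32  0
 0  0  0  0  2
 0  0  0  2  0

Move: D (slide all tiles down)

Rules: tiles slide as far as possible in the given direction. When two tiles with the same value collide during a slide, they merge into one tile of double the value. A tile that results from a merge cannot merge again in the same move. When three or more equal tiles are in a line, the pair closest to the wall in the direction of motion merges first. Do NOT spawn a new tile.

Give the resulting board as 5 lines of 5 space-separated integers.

Slide down:
col 0: [4, 0, 32, 0, 0] -> [0, 0, 0, 4, 32]
col 1: [0, 0, 64, 0, 0] -> [0, 0, 0, 0, 64]
col 2: [0, 0, 32, 0, 0] -> [0, 0, 0, 0, 32]
col 3: [0, 4, 32, 0, 2] -> [0, 0, 4, 32, 2]
col 4: [0, 0, 0, 2, 0] -> [0, 0, 0, 0, 2]

Answer:  0  0  0  0  0
 0  0  0  0  0
 0  0  0  4  0
 4  0  0 32  0
32 64 32  2  2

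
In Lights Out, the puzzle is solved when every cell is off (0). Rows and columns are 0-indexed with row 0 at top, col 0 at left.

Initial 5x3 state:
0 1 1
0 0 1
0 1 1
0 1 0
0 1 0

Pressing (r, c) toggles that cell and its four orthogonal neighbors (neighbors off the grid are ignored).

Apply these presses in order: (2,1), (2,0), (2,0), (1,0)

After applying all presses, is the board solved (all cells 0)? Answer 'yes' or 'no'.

Answer: no

Derivation:
After press 1 at (2,1):
0 1 1
0 1 1
1 0 0
0 0 0
0 1 0

After press 2 at (2,0):
0 1 1
1 1 1
0 1 0
1 0 0
0 1 0

After press 3 at (2,0):
0 1 1
0 1 1
1 0 0
0 0 0
0 1 0

After press 4 at (1,0):
1 1 1
1 0 1
0 0 0
0 0 0
0 1 0

Lights still on: 6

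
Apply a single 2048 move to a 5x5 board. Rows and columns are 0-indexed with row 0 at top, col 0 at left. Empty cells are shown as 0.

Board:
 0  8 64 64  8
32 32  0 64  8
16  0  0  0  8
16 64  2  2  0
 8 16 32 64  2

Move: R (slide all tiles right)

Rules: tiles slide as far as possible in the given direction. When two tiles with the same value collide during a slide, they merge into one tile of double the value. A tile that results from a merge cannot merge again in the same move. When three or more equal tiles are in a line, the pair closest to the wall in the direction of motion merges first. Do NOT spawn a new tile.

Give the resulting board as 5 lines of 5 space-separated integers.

Answer:   0   0   8 128   8
  0   0  64  64   8
  0   0   0  16   8
  0   0  16  64   4
  8  16  32  64   2

Derivation:
Slide right:
row 0: [0, 8, 64, 64, 8] -> [0, 0, 8, 128, 8]
row 1: [32, 32, 0, 64, 8] -> [0, 0, 64, 64, 8]
row 2: [16, 0, 0, 0, 8] -> [0, 0, 0, 16, 8]
row 3: [16, 64, 2, 2, 0] -> [0, 0, 16, 64, 4]
row 4: [8, 16, 32, 64, 2] -> [8, 16, 32, 64, 2]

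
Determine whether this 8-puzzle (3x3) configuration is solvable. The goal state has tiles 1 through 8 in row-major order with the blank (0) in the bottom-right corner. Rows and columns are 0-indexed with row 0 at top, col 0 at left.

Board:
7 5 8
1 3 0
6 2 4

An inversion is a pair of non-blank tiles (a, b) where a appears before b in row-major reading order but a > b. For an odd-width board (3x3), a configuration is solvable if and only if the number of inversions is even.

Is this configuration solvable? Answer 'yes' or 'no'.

Answer: yes

Derivation:
Inversions (pairs i<j in row-major order where tile[i] > tile[j] > 0): 18
18 is even, so the puzzle is solvable.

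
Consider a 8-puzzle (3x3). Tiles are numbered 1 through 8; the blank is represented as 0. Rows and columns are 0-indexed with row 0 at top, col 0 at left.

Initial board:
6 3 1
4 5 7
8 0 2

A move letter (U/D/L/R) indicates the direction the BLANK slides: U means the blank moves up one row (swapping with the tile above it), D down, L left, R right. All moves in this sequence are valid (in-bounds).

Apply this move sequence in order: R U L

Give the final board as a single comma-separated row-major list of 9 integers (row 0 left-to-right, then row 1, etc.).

Answer: 6, 3, 1, 4, 0, 5, 8, 2, 7

Derivation:
After move 1 (R):
6 3 1
4 5 7
8 2 0

After move 2 (U):
6 3 1
4 5 0
8 2 7

After move 3 (L):
6 3 1
4 0 5
8 2 7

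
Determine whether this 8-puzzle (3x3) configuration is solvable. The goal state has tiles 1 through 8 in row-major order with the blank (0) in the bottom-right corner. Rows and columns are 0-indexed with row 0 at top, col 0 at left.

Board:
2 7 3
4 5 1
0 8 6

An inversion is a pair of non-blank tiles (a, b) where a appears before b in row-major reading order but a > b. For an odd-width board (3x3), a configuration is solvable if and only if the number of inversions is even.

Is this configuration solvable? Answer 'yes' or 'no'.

Answer: yes

Derivation:
Inversions (pairs i<j in row-major order where tile[i] > tile[j] > 0): 10
10 is even, so the puzzle is solvable.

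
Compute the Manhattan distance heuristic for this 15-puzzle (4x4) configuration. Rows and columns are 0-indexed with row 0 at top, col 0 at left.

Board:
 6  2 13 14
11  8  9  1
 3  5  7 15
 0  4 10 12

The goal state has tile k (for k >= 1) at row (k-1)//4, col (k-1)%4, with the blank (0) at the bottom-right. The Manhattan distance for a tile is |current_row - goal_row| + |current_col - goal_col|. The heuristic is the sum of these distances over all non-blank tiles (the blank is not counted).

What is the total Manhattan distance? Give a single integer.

Answer: 41

Derivation:
Tile 6: at (0,0), goal (1,1), distance |0-1|+|0-1| = 2
Tile 2: at (0,1), goal (0,1), distance |0-0|+|1-1| = 0
Tile 13: at (0,2), goal (3,0), distance |0-3|+|2-0| = 5
Tile 14: at (0,3), goal (3,1), distance |0-3|+|3-1| = 5
Tile 11: at (1,0), goal (2,2), distance |1-2|+|0-2| = 3
Tile 8: at (1,1), goal (1,3), distance |1-1|+|1-3| = 2
Tile 9: at (1,2), goal (2,0), distance |1-2|+|2-0| = 3
Tile 1: at (1,3), goal (0,0), distance |1-0|+|3-0| = 4
Tile 3: at (2,0), goal (0,2), distance |2-0|+|0-2| = 4
Tile 5: at (2,1), goal (1,0), distance |2-1|+|1-0| = 2
Tile 7: at (2,2), goal (1,2), distance |2-1|+|2-2| = 1
Tile 15: at (2,3), goal (3,2), distance |2-3|+|3-2| = 2
Tile 4: at (3,1), goal (0,3), distance |3-0|+|1-3| = 5
Tile 10: at (3,2), goal (2,1), distance |3-2|+|2-1| = 2
Tile 12: at (3,3), goal (2,3), distance |3-2|+|3-3| = 1
Sum: 2 + 0 + 5 + 5 + 3 + 2 + 3 + 4 + 4 + 2 + 1 + 2 + 5 + 2 + 1 = 41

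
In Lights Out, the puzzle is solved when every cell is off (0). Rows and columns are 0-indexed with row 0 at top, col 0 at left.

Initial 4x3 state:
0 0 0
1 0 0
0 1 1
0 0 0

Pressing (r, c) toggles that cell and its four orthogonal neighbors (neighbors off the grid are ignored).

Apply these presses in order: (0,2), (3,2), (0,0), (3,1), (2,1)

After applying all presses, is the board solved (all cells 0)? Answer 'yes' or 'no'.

After press 1 at (0,2):
0 1 1
1 0 1
0 1 1
0 0 0

After press 2 at (3,2):
0 1 1
1 0 1
0 1 0
0 1 1

After press 3 at (0,0):
1 0 1
0 0 1
0 1 0
0 1 1

After press 4 at (3,1):
1 0 1
0 0 1
0 0 0
1 0 0

After press 5 at (2,1):
1 0 1
0 1 1
1 1 1
1 1 0

Lights still on: 9

Answer: no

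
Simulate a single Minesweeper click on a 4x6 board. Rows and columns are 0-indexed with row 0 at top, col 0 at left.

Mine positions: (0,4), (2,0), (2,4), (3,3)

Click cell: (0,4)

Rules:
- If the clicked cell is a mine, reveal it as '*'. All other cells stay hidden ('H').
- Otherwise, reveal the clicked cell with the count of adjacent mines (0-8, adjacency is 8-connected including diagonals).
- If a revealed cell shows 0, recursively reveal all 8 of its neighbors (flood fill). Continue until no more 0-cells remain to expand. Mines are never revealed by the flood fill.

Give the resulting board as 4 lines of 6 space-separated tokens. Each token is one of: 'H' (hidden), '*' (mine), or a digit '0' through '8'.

H H H H * H
H H H H H H
H H H H H H
H H H H H H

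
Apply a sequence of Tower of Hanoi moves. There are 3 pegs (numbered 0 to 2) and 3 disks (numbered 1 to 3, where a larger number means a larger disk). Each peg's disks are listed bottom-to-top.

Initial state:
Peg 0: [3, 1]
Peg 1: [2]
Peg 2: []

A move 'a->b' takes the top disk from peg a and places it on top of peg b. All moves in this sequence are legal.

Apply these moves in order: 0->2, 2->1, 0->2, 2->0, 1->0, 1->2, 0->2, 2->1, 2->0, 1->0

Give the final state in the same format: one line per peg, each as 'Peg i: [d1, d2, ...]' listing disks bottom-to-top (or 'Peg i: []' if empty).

After move 1 (0->2):
Peg 0: [3]
Peg 1: [2]
Peg 2: [1]

After move 2 (2->1):
Peg 0: [3]
Peg 1: [2, 1]
Peg 2: []

After move 3 (0->2):
Peg 0: []
Peg 1: [2, 1]
Peg 2: [3]

After move 4 (2->0):
Peg 0: [3]
Peg 1: [2, 1]
Peg 2: []

After move 5 (1->0):
Peg 0: [3, 1]
Peg 1: [2]
Peg 2: []

After move 6 (1->2):
Peg 0: [3, 1]
Peg 1: []
Peg 2: [2]

After move 7 (0->2):
Peg 0: [3]
Peg 1: []
Peg 2: [2, 1]

After move 8 (2->1):
Peg 0: [3]
Peg 1: [1]
Peg 2: [2]

After move 9 (2->0):
Peg 0: [3, 2]
Peg 1: [1]
Peg 2: []

After move 10 (1->0):
Peg 0: [3, 2, 1]
Peg 1: []
Peg 2: []

Answer: Peg 0: [3, 2, 1]
Peg 1: []
Peg 2: []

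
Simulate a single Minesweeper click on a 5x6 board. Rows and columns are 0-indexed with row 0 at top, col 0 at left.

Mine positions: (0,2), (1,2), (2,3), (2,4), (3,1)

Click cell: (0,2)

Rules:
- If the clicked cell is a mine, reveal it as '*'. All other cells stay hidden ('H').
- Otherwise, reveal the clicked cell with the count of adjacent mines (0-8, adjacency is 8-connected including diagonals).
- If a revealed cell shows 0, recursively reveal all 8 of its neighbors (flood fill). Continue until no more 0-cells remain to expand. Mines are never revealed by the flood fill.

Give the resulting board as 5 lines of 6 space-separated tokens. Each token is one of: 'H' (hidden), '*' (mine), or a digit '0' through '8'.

H H * H H H
H H H H H H
H H H H H H
H H H H H H
H H H H H H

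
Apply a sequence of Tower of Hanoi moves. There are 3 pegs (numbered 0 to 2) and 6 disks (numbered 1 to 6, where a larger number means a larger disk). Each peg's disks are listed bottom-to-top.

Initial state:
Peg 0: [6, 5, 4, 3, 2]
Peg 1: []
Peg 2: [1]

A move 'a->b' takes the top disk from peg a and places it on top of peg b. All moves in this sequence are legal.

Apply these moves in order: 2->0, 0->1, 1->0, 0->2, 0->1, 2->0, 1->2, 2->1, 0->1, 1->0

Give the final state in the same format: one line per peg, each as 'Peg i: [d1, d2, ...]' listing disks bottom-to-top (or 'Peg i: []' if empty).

Answer: Peg 0: [6, 5, 4, 3, 1]
Peg 1: [2]
Peg 2: []

Derivation:
After move 1 (2->0):
Peg 0: [6, 5, 4, 3, 2, 1]
Peg 1: []
Peg 2: []

After move 2 (0->1):
Peg 0: [6, 5, 4, 3, 2]
Peg 1: [1]
Peg 2: []

After move 3 (1->0):
Peg 0: [6, 5, 4, 3, 2, 1]
Peg 1: []
Peg 2: []

After move 4 (0->2):
Peg 0: [6, 5, 4, 3, 2]
Peg 1: []
Peg 2: [1]

After move 5 (0->1):
Peg 0: [6, 5, 4, 3]
Peg 1: [2]
Peg 2: [1]

After move 6 (2->0):
Peg 0: [6, 5, 4, 3, 1]
Peg 1: [2]
Peg 2: []

After move 7 (1->2):
Peg 0: [6, 5, 4, 3, 1]
Peg 1: []
Peg 2: [2]

After move 8 (2->1):
Peg 0: [6, 5, 4, 3, 1]
Peg 1: [2]
Peg 2: []

After move 9 (0->1):
Peg 0: [6, 5, 4, 3]
Peg 1: [2, 1]
Peg 2: []

After move 10 (1->0):
Peg 0: [6, 5, 4, 3, 1]
Peg 1: [2]
Peg 2: []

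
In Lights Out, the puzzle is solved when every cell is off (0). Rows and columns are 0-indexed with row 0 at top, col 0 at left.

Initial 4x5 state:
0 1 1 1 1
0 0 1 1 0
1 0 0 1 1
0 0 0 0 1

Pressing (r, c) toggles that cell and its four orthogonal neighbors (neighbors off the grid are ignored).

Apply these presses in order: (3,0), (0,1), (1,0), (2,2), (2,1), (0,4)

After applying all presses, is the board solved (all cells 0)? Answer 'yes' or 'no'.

After press 1 at (3,0):
0 1 1 1 1
0 0 1 1 0
0 0 0 1 1
1 1 0 0 1

After press 2 at (0,1):
1 0 0 1 1
0 1 1 1 0
0 0 0 1 1
1 1 0 0 1

After press 3 at (1,0):
0 0 0 1 1
1 0 1 1 0
1 0 0 1 1
1 1 0 0 1

After press 4 at (2,2):
0 0 0 1 1
1 0 0 1 0
1 1 1 0 1
1 1 1 0 1

After press 5 at (2,1):
0 0 0 1 1
1 1 0 1 0
0 0 0 0 1
1 0 1 0 1

After press 6 at (0,4):
0 0 0 0 0
1 1 0 1 1
0 0 0 0 1
1 0 1 0 1

Lights still on: 8

Answer: no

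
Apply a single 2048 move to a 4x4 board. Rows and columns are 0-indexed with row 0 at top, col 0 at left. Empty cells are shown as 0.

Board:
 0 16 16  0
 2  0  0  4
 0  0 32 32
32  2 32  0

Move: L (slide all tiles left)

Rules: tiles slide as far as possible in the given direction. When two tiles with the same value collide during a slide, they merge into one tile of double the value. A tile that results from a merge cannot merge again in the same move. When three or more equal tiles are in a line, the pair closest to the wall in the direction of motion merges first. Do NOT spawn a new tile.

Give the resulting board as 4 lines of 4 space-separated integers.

Answer: 32  0  0  0
 2  4  0  0
64  0  0  0
32  2 32  0

Derivation:
Slide left:
row 0: [0, 16, 16, 0] -> [32, 0, 0, 0]
row 1: [2, 0, 0, 4] -> [2, 4, 0, 0]
row 2: [0, 0, 32, 32] -> [64, 0, 0, 0]
row 3: [32, 2, 32, 0] -> [32, 2, 32, 0]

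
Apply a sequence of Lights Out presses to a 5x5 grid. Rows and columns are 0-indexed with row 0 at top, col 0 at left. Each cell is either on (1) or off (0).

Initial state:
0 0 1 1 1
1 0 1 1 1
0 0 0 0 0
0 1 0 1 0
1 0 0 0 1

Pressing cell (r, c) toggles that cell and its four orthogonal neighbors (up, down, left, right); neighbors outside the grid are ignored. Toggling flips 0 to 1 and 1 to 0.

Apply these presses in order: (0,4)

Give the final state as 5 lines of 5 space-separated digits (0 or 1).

Answer: 0 0 1 0 0
1 0 1 1 0
0 0 0 0 0
0 1 0 1 0
1 0 0 0 1

Derivation:
After press 1 at (0,4):
0 0 1 0 0
1 0 1 1 0
0 0 0 0 0
0 1 0 1 0
1 0 0 0 1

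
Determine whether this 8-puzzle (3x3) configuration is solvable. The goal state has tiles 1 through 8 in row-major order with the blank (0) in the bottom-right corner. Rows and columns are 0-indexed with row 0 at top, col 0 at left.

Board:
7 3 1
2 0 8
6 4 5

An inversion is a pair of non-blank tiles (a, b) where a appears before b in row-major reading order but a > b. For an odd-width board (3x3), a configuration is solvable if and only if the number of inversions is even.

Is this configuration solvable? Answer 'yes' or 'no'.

Inversions (pairs i<j in row-major order where tile[i] > tile[j] > 0): 13
13 is odd, so the puzzle is not solvable.

Answer: no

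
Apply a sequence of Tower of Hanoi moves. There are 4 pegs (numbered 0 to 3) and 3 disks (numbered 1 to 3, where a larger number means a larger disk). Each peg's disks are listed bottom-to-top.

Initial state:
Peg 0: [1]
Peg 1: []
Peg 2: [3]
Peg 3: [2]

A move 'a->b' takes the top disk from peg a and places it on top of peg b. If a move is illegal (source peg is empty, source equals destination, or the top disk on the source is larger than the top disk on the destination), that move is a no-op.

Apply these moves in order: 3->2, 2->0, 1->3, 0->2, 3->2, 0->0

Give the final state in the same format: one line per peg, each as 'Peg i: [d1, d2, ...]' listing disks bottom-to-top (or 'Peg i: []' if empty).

Answer: Peg 0: []
Peg 1: []
Peg 2: [3, 2, 1]
Peg 3: []

Derivation:
After move 1 (3->2):
Peg 0: [1]
Peg 1: []
Peg 2: [3, 2]
Peg 3: []

After move 2 (2->0):
Peg 0: [1]
Peg 1: []
Peg 2: [3, 2]
Peg 3: []

After move 3 (1->3):
Peg 0: [1]
Peg 1: []
Peg 2: [3, 2]
Peg 3: []

After move 4 (0->2):
Peg 0: []
Peg 1: []
Peg 2: [3, 2, 1]
Peg 3: []

After move 5 (3->2):
Peg 0: []
Peg 1: []
Peg 2: [3, 2, 1]
Peg 3: []

After move 6 (0->0):
Peg 0: []
Peg 1: []
Peg 2: [3, 2, 1]
Peg 3: []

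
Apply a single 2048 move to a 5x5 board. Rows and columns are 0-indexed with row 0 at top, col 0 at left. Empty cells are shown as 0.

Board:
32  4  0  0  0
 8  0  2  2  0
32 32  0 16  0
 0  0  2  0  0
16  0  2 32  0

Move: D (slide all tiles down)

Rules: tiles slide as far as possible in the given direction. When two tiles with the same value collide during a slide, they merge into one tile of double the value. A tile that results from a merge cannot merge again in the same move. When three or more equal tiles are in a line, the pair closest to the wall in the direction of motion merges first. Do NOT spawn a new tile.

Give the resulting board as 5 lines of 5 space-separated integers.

Answer:  0  0  0  0  0
32  0  0  0  0
 8  0  0  2  0
32  4  2 16  0
16 32  4 32  0

Derivation:
Slide down:
col 0: [32, 8, 32, 0, 16] -> [0, 32, 8, 32, 16]
col 1: [4, 0, 32, 0, 0] -> [0, 0, 0, 4, 32]
col 2: [0, 2, 0, 2, 2] -> [0, 0, 0, 2, 4]
col 3: [0, 2, 16, 0, 32] -> [0, 0, 2, 16, 32]
col 4: [0, 0, 0, 0, 0] -> [0, 0, 0, 0, 0]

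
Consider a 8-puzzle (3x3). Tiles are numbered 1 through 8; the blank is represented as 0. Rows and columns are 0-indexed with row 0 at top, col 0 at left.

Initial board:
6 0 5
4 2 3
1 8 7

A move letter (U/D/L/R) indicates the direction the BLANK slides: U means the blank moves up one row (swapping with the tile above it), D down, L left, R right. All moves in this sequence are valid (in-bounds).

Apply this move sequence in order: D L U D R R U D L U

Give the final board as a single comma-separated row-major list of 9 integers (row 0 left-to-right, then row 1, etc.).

After move 1 (D):
6 2 5
4 0 3
1 8 7

After move 2 (L):
6 2 5
0 4 3
1 8 7

After move 3 (U):
0 2 5
6 4 3
1 8 7

After move 4 (D):
6 2 5
0 4 3
1 8 7

After move 5 (R):
6 2 5
4 0 3
1 8 7

After move 6 (R):
6 2 5
4 3 0
1 8 7

After move 7 (U):
6 2 0
4 3 5
1 8 7

After move 8 (D):
6 2 5
4 3 0
1 8 7

After move 9 (L):
6 2 5
4 0 3
1 8 7

After move 10 (U):
6 0 5
4 2 3
1 8 7

Answer: 6, 0, 5, 4, 2, 3, 1, 8, 7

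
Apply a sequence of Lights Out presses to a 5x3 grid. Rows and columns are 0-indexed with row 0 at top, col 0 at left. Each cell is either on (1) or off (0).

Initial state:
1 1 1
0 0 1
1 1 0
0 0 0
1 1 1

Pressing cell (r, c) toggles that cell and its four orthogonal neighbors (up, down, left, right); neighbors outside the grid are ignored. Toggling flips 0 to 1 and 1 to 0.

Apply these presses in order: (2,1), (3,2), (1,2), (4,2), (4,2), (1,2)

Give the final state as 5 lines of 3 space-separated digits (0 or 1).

After press 1 at (2,1):
1 1 1
0 1 1
0 0 1
0 1 0
1 1 1

After press 2 at (3,2):
1 1 1
0 1 1
0 0 0
0 0 1
1 1 0

After press 3 at (1,2):
1 1 0
0 0 0
0 0 1
0 0 1
1 1 0

After press 4 at (4,2):
1 1 0
0 0 0
0 0 1
0 0 0
1 0 1

After press 5 at (4,2):
1 1 0
0 0 0
0 0 1
0 0 1
1 1 0

After press 6 at (1,2):
1 1 1
0 1 1
0 0 0
0 0 1
1 1 0

Answer: 1 1 1
0 1 1
0 0 0
0 0 1
1 1 0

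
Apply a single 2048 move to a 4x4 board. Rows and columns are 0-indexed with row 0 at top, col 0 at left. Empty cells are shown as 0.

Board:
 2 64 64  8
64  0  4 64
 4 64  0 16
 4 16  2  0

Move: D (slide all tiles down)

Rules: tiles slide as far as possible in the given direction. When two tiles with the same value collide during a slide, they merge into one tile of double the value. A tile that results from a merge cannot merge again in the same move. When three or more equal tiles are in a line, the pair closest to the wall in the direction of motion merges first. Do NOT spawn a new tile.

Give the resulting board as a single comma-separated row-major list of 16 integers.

Slide down:
col 0: [2, 64, 4, 4] -> [0, 2, 64, 8]
col 1: [64, 0, 64, 16] -> [0, 0, 128, 16]
col 2: [64, 4, 0, 2] -> [0, 64, 4, 2]
col 3: [8, 64, 16, 0] -> [0, 8, 64, 16]

Answer: 0, 0, 0, 0, 2, 0, 64, 8, 64, 128, 4, 64, 8, 16, 2, 16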